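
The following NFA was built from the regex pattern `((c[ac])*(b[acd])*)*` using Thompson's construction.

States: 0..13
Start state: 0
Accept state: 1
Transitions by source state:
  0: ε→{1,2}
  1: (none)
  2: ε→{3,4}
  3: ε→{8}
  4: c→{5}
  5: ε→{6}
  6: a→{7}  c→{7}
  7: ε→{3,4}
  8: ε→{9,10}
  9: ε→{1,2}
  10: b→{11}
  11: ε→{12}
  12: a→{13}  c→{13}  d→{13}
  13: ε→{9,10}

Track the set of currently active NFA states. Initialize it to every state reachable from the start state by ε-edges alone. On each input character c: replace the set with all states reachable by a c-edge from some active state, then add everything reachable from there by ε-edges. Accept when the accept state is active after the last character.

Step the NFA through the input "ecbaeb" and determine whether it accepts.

S₀ = ε-closure({0}) = {0,1,2,3,4,8,9,10}
'e' @ 1: {}  — state set empty
rest 'cbaeb' ignored (set empty)
final: {}; accept 1 not in set

Answer: REJECT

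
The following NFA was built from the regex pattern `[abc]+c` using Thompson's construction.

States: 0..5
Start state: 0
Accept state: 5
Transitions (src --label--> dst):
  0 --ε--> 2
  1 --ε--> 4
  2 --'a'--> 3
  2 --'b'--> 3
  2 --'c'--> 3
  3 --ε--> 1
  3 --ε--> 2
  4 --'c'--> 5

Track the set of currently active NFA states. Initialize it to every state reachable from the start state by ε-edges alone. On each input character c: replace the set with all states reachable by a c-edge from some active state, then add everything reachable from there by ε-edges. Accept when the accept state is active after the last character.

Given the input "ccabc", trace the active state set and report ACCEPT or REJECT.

initial (ε-close {0}): {0,2}
'c' @ 1: {1,2,3,4}
'c' @ 2: {1,2,3,4,5}  [accepting]
'a' @ 3: {1,2,3,4}
'b' @ 4: {1,2,3,4}
'c' @ 5: {1,2,3,4,5}  [accepting]
final: {1,2,3,4,5}; accept 5 in set

Answer: ACCEPT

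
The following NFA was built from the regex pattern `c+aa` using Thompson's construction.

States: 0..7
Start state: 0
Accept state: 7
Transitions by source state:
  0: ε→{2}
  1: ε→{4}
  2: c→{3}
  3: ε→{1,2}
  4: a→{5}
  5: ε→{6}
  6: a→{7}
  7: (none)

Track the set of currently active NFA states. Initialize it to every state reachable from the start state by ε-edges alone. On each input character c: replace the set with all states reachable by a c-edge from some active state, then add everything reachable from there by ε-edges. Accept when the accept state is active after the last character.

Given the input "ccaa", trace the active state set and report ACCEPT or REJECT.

S₀ = ε-closure({0}) = {0,2}
'c' @ 1: {1,2,3,4}
'c' @ 2: {1,2,3,4}
'a' @ 3: {5,6}
'a' @ 4: {7}  (accept∈set)
after full input: {7}  (accept=7 in)

Answer: ACCEPT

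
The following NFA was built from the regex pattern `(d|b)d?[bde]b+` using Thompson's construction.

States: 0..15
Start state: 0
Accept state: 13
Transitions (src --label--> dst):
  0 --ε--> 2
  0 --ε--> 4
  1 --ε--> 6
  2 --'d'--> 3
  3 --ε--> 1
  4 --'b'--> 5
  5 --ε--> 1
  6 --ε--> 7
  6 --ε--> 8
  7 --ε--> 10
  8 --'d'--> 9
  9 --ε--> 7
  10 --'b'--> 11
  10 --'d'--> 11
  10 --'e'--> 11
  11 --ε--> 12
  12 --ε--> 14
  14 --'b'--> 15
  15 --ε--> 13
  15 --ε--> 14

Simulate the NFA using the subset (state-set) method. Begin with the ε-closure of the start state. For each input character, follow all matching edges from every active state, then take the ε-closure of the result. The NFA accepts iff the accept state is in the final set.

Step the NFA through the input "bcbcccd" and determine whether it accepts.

initial (ε-close {0}): {0,2,4}
'b' @ 1: {1,5,6,7,8,10}
'c' @ 2: {}  — state set empty
rest 'bcccd' ignored (set empty)
final: {}; accept 13 not in set

Answer: REJECT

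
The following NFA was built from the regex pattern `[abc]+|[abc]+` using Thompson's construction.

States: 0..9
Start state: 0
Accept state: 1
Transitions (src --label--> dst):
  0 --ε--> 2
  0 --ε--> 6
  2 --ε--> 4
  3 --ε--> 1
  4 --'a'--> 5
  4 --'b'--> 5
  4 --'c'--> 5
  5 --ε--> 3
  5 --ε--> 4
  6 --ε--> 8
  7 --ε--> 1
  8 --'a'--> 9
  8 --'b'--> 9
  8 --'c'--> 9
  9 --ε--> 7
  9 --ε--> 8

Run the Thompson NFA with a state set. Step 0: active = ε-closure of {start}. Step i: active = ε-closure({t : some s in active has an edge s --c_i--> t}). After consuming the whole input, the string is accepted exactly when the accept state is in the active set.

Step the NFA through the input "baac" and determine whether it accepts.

start: ε-closure({0}) = {0,2,4,6,8}
'b' @ 1: {1,3,4,5,7,8,9}  ✓accept
'a' @ 2: {1,3,4,5,7,8,9}  ✓accept
'a' @ 3: {1,3,4,5,7,8,9}  ✓accept
'c' @ 4: {1,3,4,5,7,8,9}  ✓accept
end set {1,3,4,5,7,8,9} — state 1 in

Answer: ACCEPT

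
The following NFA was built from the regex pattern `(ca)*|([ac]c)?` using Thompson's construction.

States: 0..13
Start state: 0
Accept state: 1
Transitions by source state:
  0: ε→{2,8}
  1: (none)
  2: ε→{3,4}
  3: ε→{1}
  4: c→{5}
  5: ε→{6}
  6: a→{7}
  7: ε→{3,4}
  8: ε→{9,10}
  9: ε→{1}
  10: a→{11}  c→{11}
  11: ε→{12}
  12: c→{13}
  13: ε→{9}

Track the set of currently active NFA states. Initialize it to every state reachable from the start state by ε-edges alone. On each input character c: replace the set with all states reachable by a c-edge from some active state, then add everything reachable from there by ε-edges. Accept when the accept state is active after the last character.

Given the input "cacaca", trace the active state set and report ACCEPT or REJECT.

start: ε-closure({0}) = {0,1,2,3,4,8,9,10}
'c' @ 1: {5,6,11,12}
'a' @ 2: {1,3,4,7}  (accept∈set)
'c' @ 3: {5,6}
'a' @ 4: {1,3,4,7}  (accept∈set)
'c' @ 5: {5,6}
'a' @ 6: {1,3,4,7}  (accept∈set)
final: {1,3,4,7}; accept 1 in set

Answer: ACCEPT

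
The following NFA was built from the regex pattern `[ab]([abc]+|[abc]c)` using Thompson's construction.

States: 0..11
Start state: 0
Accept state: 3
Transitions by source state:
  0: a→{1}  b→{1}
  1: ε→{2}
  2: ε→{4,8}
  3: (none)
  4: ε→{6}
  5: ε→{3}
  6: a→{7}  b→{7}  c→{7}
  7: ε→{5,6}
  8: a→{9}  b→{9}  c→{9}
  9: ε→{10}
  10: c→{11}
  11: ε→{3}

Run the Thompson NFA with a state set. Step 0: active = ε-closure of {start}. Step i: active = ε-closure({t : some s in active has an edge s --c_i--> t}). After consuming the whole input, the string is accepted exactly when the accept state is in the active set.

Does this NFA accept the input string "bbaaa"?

Answer: ACCEPT

Steps:
start: ε-closure({0}) = {0}
'b' @ 1: {1,2,4,6,8}
'b' @ 2: {3,5,6,7,9,10}  [accepting]
'a' @ 3: {3,5,6,7}  [accepting]
'a' @ 4: {3,5,6,7}  [accepting]
'a' @ 5: {3,5,6,7}  [accepting]
after full input: {3,5,6,7}  (accept=3 in)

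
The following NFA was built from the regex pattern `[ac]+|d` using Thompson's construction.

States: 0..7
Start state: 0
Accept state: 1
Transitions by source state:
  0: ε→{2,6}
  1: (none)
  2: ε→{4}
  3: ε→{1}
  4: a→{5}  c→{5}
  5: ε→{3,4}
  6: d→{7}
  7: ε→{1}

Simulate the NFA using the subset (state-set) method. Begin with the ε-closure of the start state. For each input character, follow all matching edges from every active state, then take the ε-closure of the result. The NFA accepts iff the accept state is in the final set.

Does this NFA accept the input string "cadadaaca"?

S₀ = ε-closure({0}) = {0,2,4,6}
'c' @ 1: {1,3,4,5}  (accept∈set)
'a' @ 2: {1,3,4,5}  (accept∈set)
'd' @ 3: {}  — dead — no transitions
rest 'adaaca' ignored (set empty)
after full input: {}  (accept=1 not in)

Answer: REJECT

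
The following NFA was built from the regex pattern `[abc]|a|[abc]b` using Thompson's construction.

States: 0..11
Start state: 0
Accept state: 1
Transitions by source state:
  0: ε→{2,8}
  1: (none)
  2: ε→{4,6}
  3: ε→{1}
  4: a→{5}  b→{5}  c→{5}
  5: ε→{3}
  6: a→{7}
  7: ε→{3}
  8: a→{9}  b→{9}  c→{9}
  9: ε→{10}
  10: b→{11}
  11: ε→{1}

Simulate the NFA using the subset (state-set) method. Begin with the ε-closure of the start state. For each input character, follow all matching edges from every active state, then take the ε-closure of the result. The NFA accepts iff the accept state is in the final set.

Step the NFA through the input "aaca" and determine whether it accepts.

initial (ε-close {0}): {0,2,4,6,8}
'a' @ 1: {1,3,5,7,9,10}  ✓accept
'a' @ 2: {}  — dead — no transitions
rest 'ca' ignored (set empty)
final: {}; accept 1 not in set

Answer: REJECT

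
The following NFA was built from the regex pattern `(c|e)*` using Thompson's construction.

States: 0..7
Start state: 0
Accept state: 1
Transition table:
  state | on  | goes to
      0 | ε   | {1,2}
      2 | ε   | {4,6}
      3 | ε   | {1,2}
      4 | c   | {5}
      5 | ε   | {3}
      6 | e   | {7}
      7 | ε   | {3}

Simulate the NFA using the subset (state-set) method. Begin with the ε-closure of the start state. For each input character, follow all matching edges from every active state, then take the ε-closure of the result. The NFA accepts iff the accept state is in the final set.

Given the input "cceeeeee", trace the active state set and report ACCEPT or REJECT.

S₀ = ε-closure({0}) = {0,1,2,4,6}
'c' @ 1: {1,2,3,4,5,6}  [accepting]
'c' @ 2: {1,2,3,4,5,6}  [accepting]
'e' @ 3: {1,2,3,4,6,7}  [accepting]
'e' @ 4: {1,2,3,4,6,7}  [accepting]
'e' @ 5: {1,2,3,4,6,7}  [accepting]
'e' @ 6: {1,2,3,4,6,7}  [accepting]
'e' @ 7: {1,2,3,4,6,7}  [accepting]
'e' @ 8: {1,2,3,4,6,7}  [accepting]
final: {1,2,3,4,6,7}; accept 1 in set

Answer: ACCEPT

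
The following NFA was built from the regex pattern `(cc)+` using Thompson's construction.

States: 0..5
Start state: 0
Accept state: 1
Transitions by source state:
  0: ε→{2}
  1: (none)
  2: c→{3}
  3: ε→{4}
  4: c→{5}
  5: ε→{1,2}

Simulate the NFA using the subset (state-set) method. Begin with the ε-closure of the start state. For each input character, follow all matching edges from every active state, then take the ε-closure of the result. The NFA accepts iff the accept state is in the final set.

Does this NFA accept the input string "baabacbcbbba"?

Answer: REJECT

Steps:
S₀ = ε-closure({0}) = {0,2}
'b' @ 1: {}  — no active states
rest 'aabacbcbbba' ignored (set empty)
after full input: {}  (accept=1 not in)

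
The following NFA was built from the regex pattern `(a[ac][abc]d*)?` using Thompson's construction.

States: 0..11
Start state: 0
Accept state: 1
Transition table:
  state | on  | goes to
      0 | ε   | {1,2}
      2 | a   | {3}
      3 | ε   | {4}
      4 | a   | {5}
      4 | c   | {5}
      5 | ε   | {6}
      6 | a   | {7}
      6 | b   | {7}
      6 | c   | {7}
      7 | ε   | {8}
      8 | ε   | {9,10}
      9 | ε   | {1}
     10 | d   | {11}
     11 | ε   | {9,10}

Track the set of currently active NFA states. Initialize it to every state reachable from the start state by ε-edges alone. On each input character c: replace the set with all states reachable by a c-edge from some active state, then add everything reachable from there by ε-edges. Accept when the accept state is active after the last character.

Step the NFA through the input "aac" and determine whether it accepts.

start: ε-closure({0}) = {0,1,2}
'a' @ 1: {3,4}
'a' @ 2: {5,6}
'c' @ 3: {1,7,8,9,10}  ✓accept
after full input: {1,7,8,9,10}  (accept=1 in)

Answer: ACCEPT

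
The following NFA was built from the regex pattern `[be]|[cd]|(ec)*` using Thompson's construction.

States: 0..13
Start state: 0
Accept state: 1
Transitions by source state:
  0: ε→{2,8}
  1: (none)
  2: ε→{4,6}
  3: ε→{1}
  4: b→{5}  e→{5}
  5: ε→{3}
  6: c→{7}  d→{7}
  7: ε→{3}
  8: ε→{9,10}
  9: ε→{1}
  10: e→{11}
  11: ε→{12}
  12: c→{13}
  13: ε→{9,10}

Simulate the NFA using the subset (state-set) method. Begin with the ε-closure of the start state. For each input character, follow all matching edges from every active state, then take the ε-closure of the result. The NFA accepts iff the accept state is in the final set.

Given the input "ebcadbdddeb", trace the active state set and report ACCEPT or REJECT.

start: ε-closure({0}) = {0,1,2,4,6,8,9,10}
'e' @ 1: {1,3,5,11,12}  ✓accept
'b' @ 2: {}  — dead — no transitions
rest 'cadbdddeb' ignored (set empty)
after full input: {}  (accept=1 not in)

Answer: REJECT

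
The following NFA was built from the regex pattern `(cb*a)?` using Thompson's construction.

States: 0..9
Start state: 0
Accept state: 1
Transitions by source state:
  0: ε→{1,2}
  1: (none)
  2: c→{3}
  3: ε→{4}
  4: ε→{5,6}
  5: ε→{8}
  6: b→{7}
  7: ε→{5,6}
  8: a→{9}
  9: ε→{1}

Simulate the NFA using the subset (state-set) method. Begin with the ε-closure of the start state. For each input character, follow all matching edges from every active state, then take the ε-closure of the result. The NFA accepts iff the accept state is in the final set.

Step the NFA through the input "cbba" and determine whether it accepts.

Answer: ACCEPT

Steps:
S₀ = ε-closure({0}) = {0,1,2}
'c' @ 1: {3,4,5,6,8}
'b' @ 2: {5,6,7,8}
'b' @ 3: {5,6,7,8}
'a' @ 4: {1,9}  ✓accept
after full input: {1,9}  (accept=1 in)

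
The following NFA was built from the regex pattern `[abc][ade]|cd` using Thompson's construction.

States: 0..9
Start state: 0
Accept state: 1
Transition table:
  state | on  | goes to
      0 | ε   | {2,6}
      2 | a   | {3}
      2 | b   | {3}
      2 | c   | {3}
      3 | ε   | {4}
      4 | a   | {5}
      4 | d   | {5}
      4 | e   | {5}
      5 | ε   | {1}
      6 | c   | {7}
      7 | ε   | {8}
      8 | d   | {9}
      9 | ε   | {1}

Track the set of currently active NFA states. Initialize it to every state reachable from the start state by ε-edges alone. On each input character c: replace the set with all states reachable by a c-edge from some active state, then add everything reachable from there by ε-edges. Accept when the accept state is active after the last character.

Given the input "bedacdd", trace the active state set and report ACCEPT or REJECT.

Answer: REJECT

Steps:
initial (ε-close {0}): {0,2,6}
'b' @ 1: {3,4}
'e' @ 2: {1,5}  (accept∈set)
'd' @ 3: {}  — no active states
rest 'acdd' ignored (set empty)
end set {} — state 1 not in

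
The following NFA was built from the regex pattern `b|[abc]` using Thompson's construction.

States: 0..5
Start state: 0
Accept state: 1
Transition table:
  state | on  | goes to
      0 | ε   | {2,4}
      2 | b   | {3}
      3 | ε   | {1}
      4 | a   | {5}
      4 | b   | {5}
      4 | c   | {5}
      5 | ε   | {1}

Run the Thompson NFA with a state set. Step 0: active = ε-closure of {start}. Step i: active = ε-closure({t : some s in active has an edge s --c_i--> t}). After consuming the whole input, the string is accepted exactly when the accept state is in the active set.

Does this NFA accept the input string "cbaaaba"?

start: ε-closure({0}) = {0,2,4}
'c' @ 1: {1,5}  (accept∈set)
'b' @ 2: {}  — state set empty
rest 'aaaba' ignored (set empty)
final: {}; accept 1 not in set

Answer: REJECT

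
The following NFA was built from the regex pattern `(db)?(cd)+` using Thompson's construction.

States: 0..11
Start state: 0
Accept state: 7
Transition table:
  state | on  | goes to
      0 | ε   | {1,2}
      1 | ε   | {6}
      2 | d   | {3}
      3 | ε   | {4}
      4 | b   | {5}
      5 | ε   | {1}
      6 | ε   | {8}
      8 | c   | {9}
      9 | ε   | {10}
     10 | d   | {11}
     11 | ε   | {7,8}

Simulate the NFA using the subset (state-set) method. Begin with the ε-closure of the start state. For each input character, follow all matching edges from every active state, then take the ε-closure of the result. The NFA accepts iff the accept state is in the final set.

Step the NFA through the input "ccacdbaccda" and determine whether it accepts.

initial (ε-close {0}): {0,1,2,6,8}
'c' @ 1: {9,10}
'c' @ 2: {}  — dead — no transitions
rest 'acdbaccda' ignored (set empty)
final: {}; accept 7 not in set

Answer: REJECT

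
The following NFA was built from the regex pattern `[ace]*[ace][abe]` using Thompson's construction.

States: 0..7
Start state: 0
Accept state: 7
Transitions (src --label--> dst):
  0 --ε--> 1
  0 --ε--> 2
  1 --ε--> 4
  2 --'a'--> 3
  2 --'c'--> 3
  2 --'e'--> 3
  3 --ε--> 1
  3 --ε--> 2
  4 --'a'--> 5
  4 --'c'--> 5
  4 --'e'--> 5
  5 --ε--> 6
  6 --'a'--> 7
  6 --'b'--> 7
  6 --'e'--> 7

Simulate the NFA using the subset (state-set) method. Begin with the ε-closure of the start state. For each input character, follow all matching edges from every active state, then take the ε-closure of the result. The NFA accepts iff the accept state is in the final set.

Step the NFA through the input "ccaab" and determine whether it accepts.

start: ε-closure({0}) = {0,1,2,4}
'c' @ 1: {1,2,3,4,5,6}
'c' @ 2: {1,2,3,4,5,6}
'a' @ 3: {1,2,3,4,5,6,7}  ✓accept
'a' @ 4: {1,2,3,4,5,6,7}  ✓accept
'b' @ 5: {7}  ✓accept
after full input: {7}  (accept=7 in)

Answer: ACCEPT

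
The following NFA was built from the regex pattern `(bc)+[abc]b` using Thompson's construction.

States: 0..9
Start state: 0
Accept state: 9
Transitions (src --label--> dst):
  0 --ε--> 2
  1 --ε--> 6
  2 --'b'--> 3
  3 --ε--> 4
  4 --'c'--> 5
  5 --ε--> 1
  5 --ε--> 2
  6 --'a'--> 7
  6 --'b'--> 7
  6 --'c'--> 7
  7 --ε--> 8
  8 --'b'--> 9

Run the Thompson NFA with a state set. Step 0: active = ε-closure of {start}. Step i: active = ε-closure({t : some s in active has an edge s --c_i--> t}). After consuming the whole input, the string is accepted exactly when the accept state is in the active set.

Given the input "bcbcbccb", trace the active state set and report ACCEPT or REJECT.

Answer: ACCEPT

Trace:
initial (ε-close {0}): {0,2}
'b' @ 1: {3,4}
'c' @ 2: {1,2,5,6}
'b' @ 3: {3,4,7,8}
'c' @ 4: {1,2,5,6}
'b' @ 5: {3,4,7,8}
'c' @ 6: {1,2,5,6}
'c' @ 7: {7,8}
'b' @ 8: {9}  [accepting]
end set {9} — state 9 in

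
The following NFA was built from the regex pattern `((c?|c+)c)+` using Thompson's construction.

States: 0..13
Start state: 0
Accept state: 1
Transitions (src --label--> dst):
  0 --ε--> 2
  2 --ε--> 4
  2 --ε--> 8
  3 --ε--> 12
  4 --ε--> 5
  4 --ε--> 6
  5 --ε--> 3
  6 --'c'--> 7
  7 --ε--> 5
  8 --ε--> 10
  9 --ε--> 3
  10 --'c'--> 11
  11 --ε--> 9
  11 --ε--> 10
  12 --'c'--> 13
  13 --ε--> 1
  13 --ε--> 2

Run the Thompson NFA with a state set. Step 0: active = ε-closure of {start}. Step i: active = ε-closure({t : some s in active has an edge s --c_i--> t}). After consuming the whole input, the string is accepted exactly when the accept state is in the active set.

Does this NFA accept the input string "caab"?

initial (ε-close {0}): {0,2,3,4,5,6,8,10,12}
'c' @ 1: {1,2,3,4,5,6,7,8,9,10,11,12,13}  [accepting]
'a' @ 2: {}  — state set empty
rest 'ab' ignored (set empty)
end set {} — state 1 not in

Answer: REJECT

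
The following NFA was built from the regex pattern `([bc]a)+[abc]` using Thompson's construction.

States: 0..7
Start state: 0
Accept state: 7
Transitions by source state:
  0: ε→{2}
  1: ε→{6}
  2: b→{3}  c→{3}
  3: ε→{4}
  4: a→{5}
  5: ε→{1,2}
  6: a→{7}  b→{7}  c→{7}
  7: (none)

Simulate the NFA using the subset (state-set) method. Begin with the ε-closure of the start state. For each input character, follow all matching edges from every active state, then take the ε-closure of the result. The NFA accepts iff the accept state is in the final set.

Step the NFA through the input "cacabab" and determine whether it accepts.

Answer: ACCEPT

Trace:
start: ε-closure({0}) = {0,2}
'c' @ 1: {3,4}
'a' @ 2: {1,2,5,6}
'c' @ 3: {3,4,7}  [accepting]
'a' @ 4: {1,2,5,6}
'b' @ 5: {3,4,7}  [accepting]
'a' @ 6: {1,2,5,6}
'b' @ 7: {3,4,7}  [accepting]
final: {3,4,7}; accept 7 in set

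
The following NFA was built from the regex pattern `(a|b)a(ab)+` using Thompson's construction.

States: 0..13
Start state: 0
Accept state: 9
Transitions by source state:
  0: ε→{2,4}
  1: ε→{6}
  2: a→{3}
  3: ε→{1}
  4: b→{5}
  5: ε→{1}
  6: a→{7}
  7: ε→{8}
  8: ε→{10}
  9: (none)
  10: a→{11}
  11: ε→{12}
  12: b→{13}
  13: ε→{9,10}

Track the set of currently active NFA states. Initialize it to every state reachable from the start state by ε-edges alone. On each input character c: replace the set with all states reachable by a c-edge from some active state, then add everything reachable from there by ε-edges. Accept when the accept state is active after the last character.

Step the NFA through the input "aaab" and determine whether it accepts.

S₀ = ε-closure({0}) = {0,2,4}
'a' @ 1: {1,3,6}
'a' @ 2: {7,8,10}
'a' @ 3: {11,12}
'b' @ 4: {9,10,13}  ✓accept
final: {9,10,13}; accept 9 in set

Answer: ACCEPT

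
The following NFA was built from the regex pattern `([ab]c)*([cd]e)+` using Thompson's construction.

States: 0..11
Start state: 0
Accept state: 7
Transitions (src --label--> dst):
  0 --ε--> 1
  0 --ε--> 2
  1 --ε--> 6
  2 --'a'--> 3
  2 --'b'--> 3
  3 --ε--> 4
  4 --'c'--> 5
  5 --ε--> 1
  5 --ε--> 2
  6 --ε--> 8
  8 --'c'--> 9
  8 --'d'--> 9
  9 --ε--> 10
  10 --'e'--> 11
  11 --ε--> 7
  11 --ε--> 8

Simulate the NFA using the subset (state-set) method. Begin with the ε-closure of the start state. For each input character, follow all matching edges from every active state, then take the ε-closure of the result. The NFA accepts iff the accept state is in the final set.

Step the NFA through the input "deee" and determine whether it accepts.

Answer: REJECT

Steps:
initial (ε-close {0}): {0,1,2,6,8}
'd' @ 1: {9,10}
'e' @ 2: {7,8,11}  (accept∈set)
'e' @ 3: {}  — no active states
rest 'e' ignored (set empty)
end set {} — state 7 not in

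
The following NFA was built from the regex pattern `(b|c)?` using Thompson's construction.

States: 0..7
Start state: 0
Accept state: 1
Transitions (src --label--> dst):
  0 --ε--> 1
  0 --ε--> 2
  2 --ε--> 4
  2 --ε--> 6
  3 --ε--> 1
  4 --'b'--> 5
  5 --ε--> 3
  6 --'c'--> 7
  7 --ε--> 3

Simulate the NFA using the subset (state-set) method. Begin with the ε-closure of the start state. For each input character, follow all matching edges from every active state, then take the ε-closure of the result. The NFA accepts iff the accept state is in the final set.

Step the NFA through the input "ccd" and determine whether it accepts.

S₀ = ε-closure({0}) = {0,1,2,4,6}
'c' @ 1: {1,3,7}  [accepting]
'c' @ 2: {}  — dead — no transitions
rest 'd' ignored (set empty)
final: {}; accept 1 not in set

Answer: REJECT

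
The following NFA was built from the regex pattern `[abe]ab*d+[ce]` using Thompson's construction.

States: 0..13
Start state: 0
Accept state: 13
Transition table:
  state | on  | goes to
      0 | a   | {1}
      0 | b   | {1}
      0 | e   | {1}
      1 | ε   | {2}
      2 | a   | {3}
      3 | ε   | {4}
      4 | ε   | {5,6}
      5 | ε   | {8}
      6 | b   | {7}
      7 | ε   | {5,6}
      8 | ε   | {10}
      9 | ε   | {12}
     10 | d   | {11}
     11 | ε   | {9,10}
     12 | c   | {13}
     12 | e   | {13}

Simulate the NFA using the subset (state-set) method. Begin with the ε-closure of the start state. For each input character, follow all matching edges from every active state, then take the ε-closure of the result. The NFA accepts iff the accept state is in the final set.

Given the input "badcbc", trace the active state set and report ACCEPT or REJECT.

initial (ε-close {0}): {0}
'b' @ 1: {1,2}
'a' @ 2: {3,4,5,6,8,10}
'd' @ 3: {9,10,11,12}
'c' @ 4: {13}  (accept∈set)
'b' @ 5: {}  — state set empty
rest 'c' ignored (set empty)
final: {}; accept 13 not in set

Answer: REJECT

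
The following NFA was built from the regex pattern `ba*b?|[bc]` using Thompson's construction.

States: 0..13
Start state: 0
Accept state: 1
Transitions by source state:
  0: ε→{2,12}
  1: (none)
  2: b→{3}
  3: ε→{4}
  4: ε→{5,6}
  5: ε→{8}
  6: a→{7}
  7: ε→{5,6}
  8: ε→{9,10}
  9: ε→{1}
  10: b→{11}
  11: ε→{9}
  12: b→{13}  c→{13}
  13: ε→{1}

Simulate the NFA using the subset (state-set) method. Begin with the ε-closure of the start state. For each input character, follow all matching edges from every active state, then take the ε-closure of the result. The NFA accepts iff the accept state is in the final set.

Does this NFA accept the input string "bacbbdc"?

Answer: REJECT

Steps:
initial (ε-close {0}): {0,2,12}
'b' @ 1: {1,3,4,5,6,8,9,10,13}  ✓accept
'a' @ 2: {1,5,6,7,8,9,10}  ✓accept
'c' @ 3: {}  — state set empty
rest 'bbdc' ignored (set empty)
after full input: {}  (accept=1 not in)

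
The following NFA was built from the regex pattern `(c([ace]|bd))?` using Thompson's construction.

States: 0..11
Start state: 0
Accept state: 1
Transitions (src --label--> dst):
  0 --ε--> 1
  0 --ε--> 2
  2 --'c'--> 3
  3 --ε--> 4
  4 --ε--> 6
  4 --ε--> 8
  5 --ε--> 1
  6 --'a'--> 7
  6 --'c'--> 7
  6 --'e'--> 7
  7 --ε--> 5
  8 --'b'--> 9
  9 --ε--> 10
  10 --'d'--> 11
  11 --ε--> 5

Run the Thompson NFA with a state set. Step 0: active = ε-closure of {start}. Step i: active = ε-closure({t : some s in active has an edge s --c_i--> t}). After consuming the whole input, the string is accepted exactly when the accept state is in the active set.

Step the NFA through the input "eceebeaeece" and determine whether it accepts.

S₀ = ε-closure({0}) = {0,1,2}
'e' @ 1: {}  — no active states
rest 'ceebeaeece' ignored (set empty)
after full input: {}  (accept=1 not in)

Answer: REJECT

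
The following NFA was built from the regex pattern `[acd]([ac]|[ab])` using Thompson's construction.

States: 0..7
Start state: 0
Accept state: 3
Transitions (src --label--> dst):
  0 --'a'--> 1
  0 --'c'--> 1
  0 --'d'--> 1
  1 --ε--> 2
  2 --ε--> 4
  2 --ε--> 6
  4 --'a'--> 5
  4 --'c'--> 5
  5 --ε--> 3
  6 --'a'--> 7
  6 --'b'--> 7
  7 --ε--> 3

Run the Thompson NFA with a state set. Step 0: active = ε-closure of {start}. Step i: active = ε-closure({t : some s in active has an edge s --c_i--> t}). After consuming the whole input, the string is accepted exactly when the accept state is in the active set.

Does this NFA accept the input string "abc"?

Answer: REJECT

Steps:
S₀ = ε-closure({0}) = {0}
'a' @ 1: {1,2,4,6}
'b' @ 2: {3,7}  (accept∈set)
'c' @ 3: {}  — state set empty
after full input: {}  (accept=3 not in)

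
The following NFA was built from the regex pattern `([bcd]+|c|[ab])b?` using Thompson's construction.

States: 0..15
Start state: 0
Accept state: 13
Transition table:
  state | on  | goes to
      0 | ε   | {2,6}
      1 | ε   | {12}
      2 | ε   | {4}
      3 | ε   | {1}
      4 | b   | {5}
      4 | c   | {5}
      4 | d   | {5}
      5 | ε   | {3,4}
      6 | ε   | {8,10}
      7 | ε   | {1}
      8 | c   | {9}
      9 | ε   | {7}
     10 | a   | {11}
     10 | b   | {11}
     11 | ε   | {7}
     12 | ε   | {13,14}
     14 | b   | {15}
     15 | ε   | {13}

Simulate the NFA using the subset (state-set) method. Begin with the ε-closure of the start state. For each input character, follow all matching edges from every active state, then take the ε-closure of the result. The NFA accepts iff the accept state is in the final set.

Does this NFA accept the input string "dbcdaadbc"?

Answer: REJECT

Steps:
start: ε-closure({0}) = {0,2,4,6,8,10}
'd' @ 1: {1,3,4,5,12,13,14}  (accept∈set)
'b' @ 2: {1,3,4,5,12,13,14,15}  (accept∈set)
'c' @ 3: {1,3,4,5,12,13,14}  (accept∈set)
'd' @ 4: {1,3,4,5,12,13,14}  (accept∈set)
'a' @ 5: {}  — no active states
rest 'adbc' ignored (set empty)
end set {} — state 13 not in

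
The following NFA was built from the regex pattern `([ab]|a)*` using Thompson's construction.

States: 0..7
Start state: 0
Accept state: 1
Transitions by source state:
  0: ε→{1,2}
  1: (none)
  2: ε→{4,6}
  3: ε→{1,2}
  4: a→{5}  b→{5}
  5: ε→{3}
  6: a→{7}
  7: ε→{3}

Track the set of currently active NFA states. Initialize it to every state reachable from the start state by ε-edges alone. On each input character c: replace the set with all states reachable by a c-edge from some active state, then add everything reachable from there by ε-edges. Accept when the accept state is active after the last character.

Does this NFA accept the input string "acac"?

Answer: REJECT

Trace:
start: ε-closure({0}) = {0,1,2,4,6}
'a' @ 1: {1,2,3,4,5,6,7}  (accept∈set)
'c' @ 2: {}  — dead — no transitions
rest 'ac' ignored (set empty)
final: {}; accept 1 not in set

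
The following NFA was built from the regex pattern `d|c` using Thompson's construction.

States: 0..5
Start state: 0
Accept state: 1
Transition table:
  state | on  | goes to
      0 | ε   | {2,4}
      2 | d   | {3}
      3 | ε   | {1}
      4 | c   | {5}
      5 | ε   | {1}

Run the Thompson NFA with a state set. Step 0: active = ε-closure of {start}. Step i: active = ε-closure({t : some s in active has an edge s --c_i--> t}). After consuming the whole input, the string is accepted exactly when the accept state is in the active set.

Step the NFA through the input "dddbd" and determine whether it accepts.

initial (ε-close {0}): {0,2,4}
'd' @ 1: {1,3}  [accepting]
'd' @ 2: {}  — no active states
rest 'dbd' ignored (set empty)
after full input: {}  (accept=1 not in)

Answer: REJECT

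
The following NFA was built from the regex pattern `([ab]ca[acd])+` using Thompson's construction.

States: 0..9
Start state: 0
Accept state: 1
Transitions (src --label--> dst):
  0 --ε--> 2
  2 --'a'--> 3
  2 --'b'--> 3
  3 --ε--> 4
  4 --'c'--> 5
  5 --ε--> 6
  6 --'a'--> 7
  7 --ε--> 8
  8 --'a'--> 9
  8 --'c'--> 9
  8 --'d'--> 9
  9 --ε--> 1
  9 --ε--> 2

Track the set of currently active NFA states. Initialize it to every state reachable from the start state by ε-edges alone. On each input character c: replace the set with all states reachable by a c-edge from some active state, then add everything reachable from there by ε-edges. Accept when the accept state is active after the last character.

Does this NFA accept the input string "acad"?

S₀ = ε-closure({0}) = {0,2}
'a' @ 1: {3,4}
'c' @ 2: {5,6}
'a' @ 3: {7,8}
'd' @ 4: {1,2,9}  [accepting]
end set {1,2,9} — state 1 in

Answer: ACCEPT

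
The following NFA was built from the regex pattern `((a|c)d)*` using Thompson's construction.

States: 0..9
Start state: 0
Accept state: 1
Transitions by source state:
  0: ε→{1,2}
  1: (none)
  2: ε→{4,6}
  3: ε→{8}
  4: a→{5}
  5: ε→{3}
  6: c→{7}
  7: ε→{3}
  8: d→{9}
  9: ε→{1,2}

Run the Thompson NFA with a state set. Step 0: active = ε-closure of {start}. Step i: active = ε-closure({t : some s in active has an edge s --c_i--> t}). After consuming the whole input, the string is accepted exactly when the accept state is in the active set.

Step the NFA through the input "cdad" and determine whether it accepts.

start: ε-closure({0}) = {0,1,2,4,6}
'c' @ 1: {3,7,8}
'd' @ 2: {1,2,4,6,9}  [accepting]
'a' @ 3: {3,5,8}
'd' @ 4: {1,2,4,6,9}  [accepting]
after full input: {1,2,4,6,9}  (accept=1 in)

Answer: ACCEPT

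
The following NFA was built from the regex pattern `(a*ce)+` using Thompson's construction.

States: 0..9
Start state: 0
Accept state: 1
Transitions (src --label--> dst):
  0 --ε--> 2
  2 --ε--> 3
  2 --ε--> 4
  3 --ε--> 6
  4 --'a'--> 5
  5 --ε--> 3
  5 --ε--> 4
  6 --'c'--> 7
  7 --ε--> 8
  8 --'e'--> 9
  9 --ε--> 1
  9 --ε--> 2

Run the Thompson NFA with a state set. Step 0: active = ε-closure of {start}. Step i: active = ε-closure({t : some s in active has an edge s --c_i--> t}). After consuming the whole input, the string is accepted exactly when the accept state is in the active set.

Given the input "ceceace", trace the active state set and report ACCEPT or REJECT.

start: ε-closure({0}) = {0,2,3,4,6}
'c' @ 1: {7,8}
'e' @ 2: {1,2,3,4,6,9}  (accept∈set)
'c' @ 3: {7,8}
'e' @ 4: {1,2,3,4,6,9}  (accept∈set)
'a' @ 5: {3,4,5,6}
'c' @ 6: {7,8}
'e' @ 7: {1,2,3,4,6,9}  (accept∈set)
after full input: {1,2,3,4,6,9}  (accept=1 in)

Answer: ACCEPT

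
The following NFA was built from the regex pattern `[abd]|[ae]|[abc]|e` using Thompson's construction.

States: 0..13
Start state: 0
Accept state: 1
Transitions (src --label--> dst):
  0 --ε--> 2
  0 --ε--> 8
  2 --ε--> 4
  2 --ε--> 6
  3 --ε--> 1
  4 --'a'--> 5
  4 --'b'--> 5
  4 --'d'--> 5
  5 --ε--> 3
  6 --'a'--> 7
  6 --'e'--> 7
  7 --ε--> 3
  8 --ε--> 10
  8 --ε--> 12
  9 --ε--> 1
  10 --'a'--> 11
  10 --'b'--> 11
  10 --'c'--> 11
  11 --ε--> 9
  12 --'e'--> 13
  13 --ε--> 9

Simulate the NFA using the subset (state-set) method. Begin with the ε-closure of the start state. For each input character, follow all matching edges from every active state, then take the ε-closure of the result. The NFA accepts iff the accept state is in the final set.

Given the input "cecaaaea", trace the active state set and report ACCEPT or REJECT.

Answer: REJECT

Trace:
initial (ε-close {0}): {0,2,4,6,8,10,12}
'c' @ 1: {1,9,11}  ✓accept
'e' @ 2: {}  — state set empty
rest 'caaaea' ignored (set empty)
final: {}; accept 1 not in set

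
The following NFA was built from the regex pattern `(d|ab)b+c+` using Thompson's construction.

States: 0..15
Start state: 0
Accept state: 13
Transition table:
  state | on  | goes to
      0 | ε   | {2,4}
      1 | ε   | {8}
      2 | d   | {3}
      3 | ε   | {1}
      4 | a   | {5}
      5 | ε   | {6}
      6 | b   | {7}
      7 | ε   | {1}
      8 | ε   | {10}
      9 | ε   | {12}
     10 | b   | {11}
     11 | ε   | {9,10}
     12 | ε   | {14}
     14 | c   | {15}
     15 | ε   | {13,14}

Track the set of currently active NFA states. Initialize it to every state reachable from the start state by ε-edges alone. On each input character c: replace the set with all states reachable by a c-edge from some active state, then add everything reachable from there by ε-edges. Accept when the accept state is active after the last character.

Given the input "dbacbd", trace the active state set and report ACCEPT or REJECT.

Answer: REJECT

Derivation:
S₀ = ε-closure({0}) = {0,2,4}
'd' @ 1: {1,3,8,10}
'b' @ 2: {9,10,11,12,14}
'a' @ 3: {}  — no active states
rest 'cbd' ignored (set empty)
after full input: {}  (accept=13 not in)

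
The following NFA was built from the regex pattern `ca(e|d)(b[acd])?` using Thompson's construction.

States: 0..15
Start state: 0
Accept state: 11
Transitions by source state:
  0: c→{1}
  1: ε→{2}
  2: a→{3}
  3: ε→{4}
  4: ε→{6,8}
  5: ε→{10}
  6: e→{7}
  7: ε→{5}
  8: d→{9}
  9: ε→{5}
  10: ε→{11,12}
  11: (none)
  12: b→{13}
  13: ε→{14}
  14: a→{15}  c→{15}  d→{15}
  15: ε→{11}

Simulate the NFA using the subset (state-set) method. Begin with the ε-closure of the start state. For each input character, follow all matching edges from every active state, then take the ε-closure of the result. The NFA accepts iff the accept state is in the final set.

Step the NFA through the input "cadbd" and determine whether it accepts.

start: ε-closure({0}) = {0}
'c' @ 1: {1,2}
'a' @ 2: {3,4,6,8}
'd' @ 3: {5,9,10,11,12}  [accepting]
'b' @ 4: {13,14}
'd' @ 5: {11,15}  [accepting]
end set {11,15} — state 11 in

Answer: ACCEPT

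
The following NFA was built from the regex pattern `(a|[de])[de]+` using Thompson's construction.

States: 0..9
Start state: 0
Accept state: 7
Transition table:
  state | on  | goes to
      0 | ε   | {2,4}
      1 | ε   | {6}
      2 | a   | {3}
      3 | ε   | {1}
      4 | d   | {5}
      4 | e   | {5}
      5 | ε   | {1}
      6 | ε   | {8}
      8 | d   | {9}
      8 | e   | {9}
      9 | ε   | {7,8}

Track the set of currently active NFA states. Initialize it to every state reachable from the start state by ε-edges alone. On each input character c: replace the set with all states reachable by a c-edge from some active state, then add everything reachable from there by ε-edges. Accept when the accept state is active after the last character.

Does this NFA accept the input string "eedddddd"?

start: ε-closure({0}) = {0,2,4}
'e' @ 1: {1,5,6,8}
'e' @ 2: {7,8,9}  [accepting]
'd' @ 3: {7,8,9}  [accepting]
'd' @ 4: {7,8,9}  [accepting]
'd' @ 5: {7,8,9}  [accepting]
'd' @ 6: {7,8,9}  [accepting]
'd' @ 7: {7,8,9}  [accepting]
'd' @ 8: {7,8,9}  [accepting]
final: {7,8,9}; accept 7 in set

Answer: ACCEPT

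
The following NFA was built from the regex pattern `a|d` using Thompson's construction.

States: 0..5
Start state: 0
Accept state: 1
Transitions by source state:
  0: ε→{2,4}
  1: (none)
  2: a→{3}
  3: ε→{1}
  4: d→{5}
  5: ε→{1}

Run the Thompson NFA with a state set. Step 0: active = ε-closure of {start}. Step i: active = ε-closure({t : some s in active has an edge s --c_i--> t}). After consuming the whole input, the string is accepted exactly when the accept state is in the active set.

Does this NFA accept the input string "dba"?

Answer: REJECT

Derivation:
S₀ = ε-closure({0}) = {0,2,4}
'd' @ 1: {1,5}  (accept∈set)
'b' @ 2: {}  — state set empty
rest 'a' ignored (set empty)
end set {} — state 1 not in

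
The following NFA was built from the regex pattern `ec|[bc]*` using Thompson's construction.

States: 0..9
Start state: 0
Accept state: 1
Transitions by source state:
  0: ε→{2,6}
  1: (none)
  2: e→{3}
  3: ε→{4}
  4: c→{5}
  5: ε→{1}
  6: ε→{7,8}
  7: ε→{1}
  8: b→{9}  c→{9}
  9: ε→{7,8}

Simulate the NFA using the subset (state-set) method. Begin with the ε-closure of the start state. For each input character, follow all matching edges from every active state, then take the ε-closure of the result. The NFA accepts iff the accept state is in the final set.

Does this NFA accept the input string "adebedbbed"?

Answer: REJECT

Trace:
start: ε-closure({0}) = {0,1,2,6,7,8}
'a' @ 1: {}  — state set empty
rest 'debedbbed' ignored (set empty)
end set {} — state 1 not in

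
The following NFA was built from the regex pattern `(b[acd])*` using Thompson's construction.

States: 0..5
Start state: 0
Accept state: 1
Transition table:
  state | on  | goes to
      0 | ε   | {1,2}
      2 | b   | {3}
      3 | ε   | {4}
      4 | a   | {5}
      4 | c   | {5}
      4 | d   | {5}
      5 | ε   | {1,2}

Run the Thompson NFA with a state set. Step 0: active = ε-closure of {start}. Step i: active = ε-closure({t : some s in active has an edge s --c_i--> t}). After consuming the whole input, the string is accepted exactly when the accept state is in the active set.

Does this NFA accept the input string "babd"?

Answer: ACCEPT

Steps:
start: ε-closure({0}) = {0,1,2}
'b' @ 1: {3,4}
'a' @ 2: {1,2,5}  [accepting]
'b' @ 3: {3,4}
'd' @ 4: {1,2,5}  [accepting]
end set {1,2,5} — state 1 in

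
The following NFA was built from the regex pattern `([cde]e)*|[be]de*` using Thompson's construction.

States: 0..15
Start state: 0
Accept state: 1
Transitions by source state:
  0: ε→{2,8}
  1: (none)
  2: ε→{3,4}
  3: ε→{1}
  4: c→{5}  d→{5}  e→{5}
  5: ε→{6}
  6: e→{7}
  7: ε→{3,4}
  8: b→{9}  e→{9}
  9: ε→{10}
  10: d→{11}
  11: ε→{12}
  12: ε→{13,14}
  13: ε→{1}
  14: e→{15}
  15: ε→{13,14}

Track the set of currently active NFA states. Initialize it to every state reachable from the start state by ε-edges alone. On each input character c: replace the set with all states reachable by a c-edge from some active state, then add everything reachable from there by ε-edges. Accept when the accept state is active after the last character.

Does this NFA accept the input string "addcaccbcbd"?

Answer: REJECT

Trace:
S₀ = ε-closure({0}) = {0,1,2,3,4,8}
'a' @ 1: {}  — dead — no transitions
rest 'ddcaccbcbd' ignored (set empty)
after full input: {}  (accept=1 not in)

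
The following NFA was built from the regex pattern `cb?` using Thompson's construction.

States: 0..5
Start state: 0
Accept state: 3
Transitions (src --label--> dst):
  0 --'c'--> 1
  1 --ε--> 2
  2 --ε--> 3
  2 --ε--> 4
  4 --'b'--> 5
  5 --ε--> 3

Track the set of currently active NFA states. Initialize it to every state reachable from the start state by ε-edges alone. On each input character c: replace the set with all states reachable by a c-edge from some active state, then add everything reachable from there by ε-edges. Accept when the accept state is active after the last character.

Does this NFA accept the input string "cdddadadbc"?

initial (ε-close {0}): {0}
'c' @ 1: {1,2,3,4}  ✓accept
'd' @ 2: {}  — dead — no transitions
rest 'ddadadbc' ignored (set empty)
final: {}; accept 3 not in set

Answer: REJECT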